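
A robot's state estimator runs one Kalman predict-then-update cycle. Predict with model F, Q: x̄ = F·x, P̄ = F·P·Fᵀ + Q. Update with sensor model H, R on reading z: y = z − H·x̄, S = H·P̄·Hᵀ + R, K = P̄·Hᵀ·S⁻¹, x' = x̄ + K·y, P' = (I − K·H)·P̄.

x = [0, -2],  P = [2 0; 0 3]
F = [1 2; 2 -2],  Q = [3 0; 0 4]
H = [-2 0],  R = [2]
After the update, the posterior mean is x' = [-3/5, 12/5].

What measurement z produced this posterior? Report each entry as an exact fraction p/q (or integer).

x̄ = F·x = [-4, 4]
P̄ = F·P·Fᵀ + Q = [17 -8; -8 24]
S = H·P̄·Hᵀ + R = [70]
K = P̄·Hᵀ·S⁻¹ = [-17/35; 8/35]
x' − x̄ = [17/5, -8/5] = K·y
y = (KᵀK)⁻¹·Kᵀ·(x' − x̄) = [-7]
z = y + H·x̄ = [-7] + [8] = [1]

z = [1]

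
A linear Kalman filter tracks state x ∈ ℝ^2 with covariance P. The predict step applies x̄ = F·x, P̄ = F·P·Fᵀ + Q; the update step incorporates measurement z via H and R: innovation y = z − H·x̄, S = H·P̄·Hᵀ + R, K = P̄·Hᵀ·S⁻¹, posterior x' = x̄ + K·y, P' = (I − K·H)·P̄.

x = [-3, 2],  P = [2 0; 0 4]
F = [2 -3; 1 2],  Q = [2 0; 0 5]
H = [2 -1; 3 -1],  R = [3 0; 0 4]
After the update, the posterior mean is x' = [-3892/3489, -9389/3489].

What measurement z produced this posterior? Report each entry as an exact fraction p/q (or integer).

z = [-1, 1]

x̄ = F·x = [-12, 1]
P̄ = F·P·Fᵀ + Q = [46 -20; -20 23]
S = H·P̄·Hᵀ + R = [290 399; 399 561]
K = P̄·Hᵀ·S⁻¹ = [-70/1163 1132/3489; -742/1163 1067/3489]
x' − x̄ = [37976/3489, -12878/3489] = K·y
y = (KᵀK)⁻¹·Kᵀ·(x' − x̄) = [24, 38]
z = y + H·x̄ = [24, 38] + [-25, -37] = [-1, 1]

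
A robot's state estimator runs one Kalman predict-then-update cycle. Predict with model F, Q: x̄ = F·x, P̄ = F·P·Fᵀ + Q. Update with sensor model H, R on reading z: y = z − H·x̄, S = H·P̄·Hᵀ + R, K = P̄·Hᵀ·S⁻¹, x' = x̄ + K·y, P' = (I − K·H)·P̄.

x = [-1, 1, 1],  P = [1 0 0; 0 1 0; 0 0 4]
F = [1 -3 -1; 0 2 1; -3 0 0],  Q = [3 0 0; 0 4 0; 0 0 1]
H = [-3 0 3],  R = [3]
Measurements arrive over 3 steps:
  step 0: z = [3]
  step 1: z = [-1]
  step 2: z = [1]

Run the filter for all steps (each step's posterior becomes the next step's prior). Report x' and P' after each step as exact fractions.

step 0: x̄ = F·x = [-5, 3, 3]
step 0: P̄ = F·P·Fᵀ + Q = [17 -10 -3; -10 12 0; -3 0 10]
step 0: y = z − H·x̄ = [-21]
step 0: S = H·P̄·Hᵀ + R = [300]
step 0: K = P̄·Hᵀ·S⁻¹ = [-1/5; 1/10; 13/100]
step 0: x' = x̄ + K·y = [-4/5, 9/10, 27/100]
step 0: P' = (I − K·H)·P̄ = [5 -4 24/5; -4 9 -39/10; 24/5 -39/10 493/100]
step 1: x̄ = F·x = [-377/100, 207/100, 12/5]
step 1: P̄ = F·P·Fᵀ + Q = [8493/100 -4263/100 -183/5; -4263/100 2933/100 48/5; -183/5 48/5 46]
step 1: y = z − H·x̄ = [-1951/100]
step 1: S = H·P̄·Hᵀ + R = [184017/100]
step 1: K = P̄·Hᵀ·S⁻¹ = [-12153/61339; 5223/61339; 8260/61339]
step 1: x' = x̄ + K·y = [5857/61339, 25071/61339, -13939/61339]
step 1: P' = (I − K·H)·P̄ = [778659/61339 -710628/61339 766506/61339; -710628/61339 980681/61339 -705405/61339; 766506/61339 -705405/61339 774766/61339]
step 2: x̄ = F·x = [-55417/61339, 36203/61339, -17571/61339]
step 2: P̄ = F·P·Fᵀ + Q = [9061897/61339 -3786577/61339 -6432111/61339; -3786577/61339 2121226/61339 1964250/61339; -6432111/61339 1964250/61339 7069270/61339]
step 2: y = z − H·x̄ = [-52199/61339]
step 2: S = H·P̄·Hᵀ + R = [261142518/61339]
step 2: K = P̄·Hᵀ·S⁻¹ = [-7747004/43523753; 5750827/87047506; 13501381/87047506]
step 2: x' = x̄ + K·y = [-4675585/6217679, 6640365/12435358, -5203565/12435358]
step 2: P' = (I − K·H)·P̄ = [559372355/43523753 -507849863/43523753 551625351/43523753; -507849863/43523753 1392774571/87047506 -1009948899/87047506; 551625351/43523753 -1009948899/87047506 1116752083/87047506]

step 0: x' = [-4/5, 9/10, 27/100], P' = [5 -4 24/5; -4 9 -39/10; 24/5 -39/10 493/100]
step 1: x' = [5857/61339, 25071/61339, -13939/61339], P' = [778659/61339 -710628/61339 766506/61339; -710628/61339 980681/61339 -705405/61339; 766506/61339 -705405/61339 774766/61339]
step 2: x' = [-4675585/6217679, 6640365/12435358, -5203565/12435358], P' = [559372355/43523753 -507849863/43523753 551625351/43523753; -507849863/43523753 1392774571/87047506 -1009948899/87047506; 551625351/43523753 -1009948899/87047506 1116752083/87047506]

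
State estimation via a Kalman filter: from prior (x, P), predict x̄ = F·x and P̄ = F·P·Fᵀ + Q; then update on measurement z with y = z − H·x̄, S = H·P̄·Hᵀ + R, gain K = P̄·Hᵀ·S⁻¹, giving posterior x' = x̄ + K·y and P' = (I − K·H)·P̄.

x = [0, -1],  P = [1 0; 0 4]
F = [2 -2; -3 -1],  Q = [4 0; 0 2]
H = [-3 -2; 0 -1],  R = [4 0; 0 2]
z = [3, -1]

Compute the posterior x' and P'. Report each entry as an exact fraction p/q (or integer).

x' = [-129/88, 35/44]
P' = [279/242 -133/121; -133/121 204/121]

x̄ = F·x = [2, 1]
P̄ = F·P·Fᵀ + Q = [24 2; 2 15]
y = z − H·x̄ = [11, 0]
S = H·P̄·Hᵀ + R = [304 36; 36 17]
K = P̄·Hᵀ·S⁻¹ = [-305/968 133/242; -9/484 -102/121]
x' = x̄ + K·y = [-129/88, 35/44]
P' = (I − K·H)·P̄ = [279/242 -133/121; -133/121 204/121]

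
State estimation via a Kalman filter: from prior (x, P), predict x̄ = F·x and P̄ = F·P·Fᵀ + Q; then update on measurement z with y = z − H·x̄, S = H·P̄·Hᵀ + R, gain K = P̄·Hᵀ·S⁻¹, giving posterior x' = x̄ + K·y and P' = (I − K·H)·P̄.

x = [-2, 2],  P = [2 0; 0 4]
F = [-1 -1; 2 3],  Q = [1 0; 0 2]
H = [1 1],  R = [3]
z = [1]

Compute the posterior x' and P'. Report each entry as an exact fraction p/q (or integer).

x̄ = F·x = [0, 2]
P̄ = F·P·Fᵀ + Q = [7 -16; -16 46]
y = z − H·x̄ = [-1]
S = H·P̄·Hᵀ + R = [24]
K = P̄·Hᵀ·S⁻¹ = [-3/8; 5/4]
x' = x̄ + K·y = [3/8, 3/4]
P' = (I − K·H)·P̄ = [29/8 -19/4; -19/4 17/2]

x' = [3/8, 3/4]
P' = [29/8 -19/4; -19/4 17/2]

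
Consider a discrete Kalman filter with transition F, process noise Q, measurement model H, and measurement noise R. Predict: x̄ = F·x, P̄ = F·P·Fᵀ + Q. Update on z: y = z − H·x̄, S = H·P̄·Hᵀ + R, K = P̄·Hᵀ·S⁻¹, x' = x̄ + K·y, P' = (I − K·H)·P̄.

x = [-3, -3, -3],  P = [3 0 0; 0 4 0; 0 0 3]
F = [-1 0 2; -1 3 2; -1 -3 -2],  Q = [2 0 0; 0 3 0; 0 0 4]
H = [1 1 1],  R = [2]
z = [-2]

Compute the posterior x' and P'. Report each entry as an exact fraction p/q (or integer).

x' = [-53/10, -72/5, 179/10]
P' = [321/50 99/25 -473/50; 99/25 1062/25 -1137/25; -473/50 -1137/25 2749/50]

x̄ = F·x = [-3, -12, 18]
P̄ = F·P·Fᵀ + Q = [17 15 -9; 15 54 -45; -9 -45 55]
y = z − H·x̄ = [-5]
S = H·P̄·Hᵀ + R = [50]
K = P̄·Hᵀ·S⁻¹ = [23/50; 12/25; 1/50]
x' = x̄ + K·y = [-53/10, -72/5, 179/10]
P' = (I − K·H)·P̄ = [321/50 99/25 -473/50; 99/25 1062/25 -1137/25; -473/50 -1137/25 2749/50]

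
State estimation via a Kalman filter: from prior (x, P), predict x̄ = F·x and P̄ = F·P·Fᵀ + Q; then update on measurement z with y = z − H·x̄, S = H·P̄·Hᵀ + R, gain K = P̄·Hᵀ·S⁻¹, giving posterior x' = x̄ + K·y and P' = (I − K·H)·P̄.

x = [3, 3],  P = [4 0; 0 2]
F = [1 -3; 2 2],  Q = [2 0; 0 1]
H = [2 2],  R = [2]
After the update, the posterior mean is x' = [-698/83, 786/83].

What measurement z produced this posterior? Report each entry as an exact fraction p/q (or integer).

z = [2]

x̄ = F·x = [-6, 12]
P̄ = F·P·Fᵀ + Q = [24 -4; -4 25]
S = H·P̄·Hᵀ + R = [166]
K = P̄·Hᵀ·S⁻¹ = [20/83; 21/83]
x' − x̄ = [-200/83, -210/83] = K·y
y = (KᵀK)⁻¹·Kᵀ·(x' − x̄) = [-10]
z = y + H·x̄ = [-10] + [12] = [2]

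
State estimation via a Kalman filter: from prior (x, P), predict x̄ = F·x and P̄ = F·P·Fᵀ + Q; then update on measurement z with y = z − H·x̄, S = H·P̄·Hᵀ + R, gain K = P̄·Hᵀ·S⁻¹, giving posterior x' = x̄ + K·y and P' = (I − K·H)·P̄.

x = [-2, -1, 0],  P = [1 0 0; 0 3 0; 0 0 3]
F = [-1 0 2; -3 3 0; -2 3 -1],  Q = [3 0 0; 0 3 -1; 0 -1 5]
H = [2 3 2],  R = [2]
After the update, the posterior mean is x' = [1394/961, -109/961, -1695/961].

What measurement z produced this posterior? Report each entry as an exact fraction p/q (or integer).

z = [-1]

x̄ = F·x = [2, 3, 1]
P̄ = F·P·Fᵀ + Q = [16 3 -4; 3 39 32; -4 32 39]
S = H·P̄·Hᵀ + R = [961]
K = P̄·Hᵀ·S⁻¹ = [33/961; 187/961; 166/961]
x' − x̄ = [-528/961, -2992/961, -2656/961] = K·y
y = (KᵀK)⁻¹·Kᵀ·(x' − x̄) = [-16]
z = y + H·x̄ = [-16] + [15] = [-1]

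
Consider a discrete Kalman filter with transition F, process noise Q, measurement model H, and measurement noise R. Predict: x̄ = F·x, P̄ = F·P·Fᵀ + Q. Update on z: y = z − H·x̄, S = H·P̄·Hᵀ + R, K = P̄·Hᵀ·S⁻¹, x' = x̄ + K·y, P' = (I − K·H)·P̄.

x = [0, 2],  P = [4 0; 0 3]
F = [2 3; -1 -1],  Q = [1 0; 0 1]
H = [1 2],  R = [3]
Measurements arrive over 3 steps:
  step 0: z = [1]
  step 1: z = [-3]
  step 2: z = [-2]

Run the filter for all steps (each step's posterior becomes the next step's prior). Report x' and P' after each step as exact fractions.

step 0: x̄ = F·x = [6, -2]
step 0: P̄ = F·P·Fᵀ + Q = [44 -17; -17 8]
step 0: y = z − H·x̄ = [-1]
step 0: S = H·P̄·Hᵀ + R = [11]
step 0: K = P̄·Hᵀ·S⁻¹ = [10/11; -1/11]
step 0: x' = x̄ + K·y = [56/11, -21/11]
step 0: P' = (I − K·H)·P̄ = [384/11 -177/11; -177/11 87/11]
step 1: x̄ = F·x = [49/11, -35/11]
step 1: P̄ = F·P·Fᵀ + Q = [206/11 -144/11; -144/11 128/11]
step 1: y = z − H·x̄ = [-12/11]
step 1: S = H·P̄·Hᵀ + R = [175/11]
step 1: K = P̄·Hᵀ·S⁻¹ = [-82/175; 16/25]
step 1: x' = x̄ + K·y = [869/175, -97/25]
step 1: P' = (I − K·H)·P̄ = [2666/175 -208/25; -208/25 128/25]
step 2: x̄ = F·x = [-299/175, -38/35]
step 2: P̄ = F·P·Fᵀ + Q = [1431/175 -148/35; -148/35 33/7]
step 2: y = z − H·x̄ = [47/25]
step 2: S = H·P̄·Hᵀ + R = [328/25]
step 2: K = P̄·Hᵀ·S⁻¹ = [-7/328; 65/164]
step 2: x' = x̄ + K·y = [-4015/2296, -391/1148]
step 2: P' = (I − K·H)·P̄ = [18761/2296 -4727/1148; -4727/1148 1523/574]

step 0: x' = [56/11, -21/11], P' = [384/11 -177/11; -177/11 87/11]
step 1: x' = [869/175, -97/25], P' = [2666/175 -208/25; -208/25 128/25]
step 2: x' = [-4015/2296, -391/1148], P' = [18761/2296 -4727/1148; -4727/1148 1523/574]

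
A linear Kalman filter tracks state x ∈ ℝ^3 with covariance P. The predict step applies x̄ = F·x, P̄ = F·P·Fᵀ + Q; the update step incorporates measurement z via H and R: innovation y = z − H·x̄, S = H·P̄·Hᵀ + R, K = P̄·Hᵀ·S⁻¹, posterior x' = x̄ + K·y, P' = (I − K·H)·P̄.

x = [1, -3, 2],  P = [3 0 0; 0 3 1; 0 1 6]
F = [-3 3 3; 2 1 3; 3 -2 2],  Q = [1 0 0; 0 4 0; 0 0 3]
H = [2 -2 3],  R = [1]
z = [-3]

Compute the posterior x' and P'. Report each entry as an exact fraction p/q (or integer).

x' = [-758/51, -97/51, 23/3]
P' = [19616/255 4591/255 -587/15; 4591/255 12401/255 308/15; -587/15 308/15 598/15]

x̄ = F·x = [-6, 5, 13]
P̄ = F·P·Fᵀ + Q = [127 57 -9; 57 79 44; -9 44 58]
y = z − H·x̄ = [-20]
S = H·P̄·Hᵀ + R = [255]
K = P̄·Hᵀ·S⁻¹ = [113/255; 88/255; 4/15]
x' = x̄ + K·y = [-758/51, -97/51, 23/3]
P' = (I − K·H)·P̄ = [19616/255 4591/255 -587/15; 4591/255 12401/255 308/15; -587/15 308/15 598/15]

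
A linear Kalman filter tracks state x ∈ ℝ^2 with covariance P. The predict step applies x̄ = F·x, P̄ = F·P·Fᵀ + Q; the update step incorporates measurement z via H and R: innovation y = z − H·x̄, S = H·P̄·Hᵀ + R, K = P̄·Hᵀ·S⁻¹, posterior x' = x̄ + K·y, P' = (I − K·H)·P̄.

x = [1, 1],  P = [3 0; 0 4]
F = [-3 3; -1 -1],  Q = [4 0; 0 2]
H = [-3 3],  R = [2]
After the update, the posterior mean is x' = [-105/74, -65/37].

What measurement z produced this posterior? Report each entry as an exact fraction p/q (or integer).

x̄ = F·x = [0, -2]
P̄ = F·P·Fᵀ + Q = [67 -3; -3 9]
S = H·P̄·Hᵀ + R = [740]
K = P̄·Hᵀ·S⁻¹ = [-21/74; 9/185]
x' − x̄ = [-105/74, 9/37] = K·y
y = (KᵀK)⁻¹·Kᵀ·(x' − x̄) = [5]
z = y + H·x̄ = [5] + [-6] = [-1]

z = [-1]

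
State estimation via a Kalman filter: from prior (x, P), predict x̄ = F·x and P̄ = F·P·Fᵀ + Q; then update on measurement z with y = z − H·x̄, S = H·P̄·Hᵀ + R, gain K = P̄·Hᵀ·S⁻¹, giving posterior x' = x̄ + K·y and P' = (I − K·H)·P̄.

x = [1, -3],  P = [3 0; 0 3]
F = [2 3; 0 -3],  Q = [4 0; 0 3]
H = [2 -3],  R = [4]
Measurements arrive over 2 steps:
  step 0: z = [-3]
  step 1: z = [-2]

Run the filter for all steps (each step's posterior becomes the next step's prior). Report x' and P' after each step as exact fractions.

step 0: x̄ = F·x = [-7, 9]
step 0: P̄ = F·P·Fᵀ + Q = [43 -27; -27 30]
step 0: y = z − H·x̄ = [38]
step 0: S = H·P̄·Hᵀ + R = [770]
step 0: K = P̄·Hᵀ·S⁻¹ = [167/770; -72/385]
step 0: x' = x̄ + K·y = [478/385, 729/385]
step 0: P' = (I − K·H)·P̄ = [5221/770 1629/385; 1629/385 1182/385]
step 1: x̄ = F·x = [449/55, -2187/385]
step 1: P̄ = F·P·Fᵀ + Q = [6024/55 -2916/55; -2916/55 11793/385]
step 1: y = z − H·x̄ = [-13617/385]
step 1: S = H·P̄·Hᵀ + R = [521293/385]
step 1: K = P̄·Hᵀ·S⁻¹ = [145572/521293; -76203/521293]
step 1: x' = x̄ + K·y = [-893065/521293, -266004/521293]
step 1: P' = (I − K·H)·P̄ = [2053704/521293 1175040/521293; 1175040/521293 884964/521293]

step 0: x' = [478/385, 729/385], P' = [5221/770 1629/385; 1629/385 1182/385]
step 1: x' = [-893065/521293, -266004/521293], P' = [2053704/521293 1175040/521293; 1175040/521293 884964/521293]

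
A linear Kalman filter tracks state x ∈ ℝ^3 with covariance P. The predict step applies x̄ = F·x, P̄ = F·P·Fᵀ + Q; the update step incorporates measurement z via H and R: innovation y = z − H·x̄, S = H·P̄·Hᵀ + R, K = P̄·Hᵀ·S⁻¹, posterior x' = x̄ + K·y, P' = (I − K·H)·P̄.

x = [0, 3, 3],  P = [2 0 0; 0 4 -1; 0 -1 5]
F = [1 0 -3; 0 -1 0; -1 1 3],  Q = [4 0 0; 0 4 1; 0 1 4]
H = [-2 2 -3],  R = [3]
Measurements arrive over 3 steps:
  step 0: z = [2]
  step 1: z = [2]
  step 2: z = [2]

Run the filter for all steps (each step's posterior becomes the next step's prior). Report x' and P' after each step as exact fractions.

step 0: x' = [-60/11, 1/4, 289/88], P' = [525/11 -6 -791/22; -6 21/4 59/8; -791/22 59/8 5143/176]
step 1: x' = [-535939/175639, 150009/175639, 343472/175639], P' = [16716917/175639 -1947475/175639 -12558925/175639; -1947475/175639 1004192/175639 1957328/175639; -12558925/175639 1957328/175639 9806237/175639]
step 2: x' = [29980777/12782117, -1857591/12782117, -29631004/12782117], P' = [32386513613/293988691 -3940372087/293988691 -24435942583/293988691; -3940372087/293988691 1785276848/293988691 3803380676/293988691; -24435942583/293988691 3803380676/293988691 19060236210/293988691]

step 0: x̄ = F·x = [-9, -3, 12]
step 0: P̄ = F·P·Fᵀ + Q = [51 -3 -44; -3 8 0; -44 0 49]
step 0: y = z − H·x̄ = [26]
step 0: S = H·P̄·Hᵀ + R = [176]
step 0: K = P̄·Hᵀ·S⁻¹ = [3/22; 1/8; -59/176]
step 0: x' = x̄ + K·y = [-60/11, 1/4, 289/88]
step 0: P' = (I − K·H)·P̄ = [525/11 -6 -791/22; -6 21/4 59/8; -791/22 59/8 5143/176]
step 1: x̄ = F·x = [-1347/88, -1/4, 1369/88]
step 1: P̄ = F·P·Fᵀ + Q = [93359/176 225/8 -97605/176; 225/8 37/4 -259/8; -97605/176 -259/8 104183/176]
step 1: y = z − H·x̄ = [1633/88]
step 1: S = H·P̄·Hᵀ + R = [175639/176]
step 1: K = P̄·Hᵀ·S⁻¹ = [115997/175639; 10450/175639; -128735/175639]
step 1: x' = x̄ + K·y = [-535939/175639, 150009/175639, 343472/175639]
step 1: P' = (I − K·H)·P̄ = [16716917/175639 -1947475/175639 -12558925/175639; -1947475/175639 1004192/175639 1957328/175639; -12558925/175639 1957328/175639 9806237/175639]
step 2: x̄ = F·x = [-1566355/175639, -150009/175639, 1716364/175639]
step 2: P̄ = F·P·Fᵀ + Q = [181029156/175639 7819459/175639 -188146059/175639; 7819459/175639 1706748/175639 -8648012/175639; -188146059/175639 -8648012/175639 197672266/175639]
step 2: y = z − H·x̄ = [2667678/175639]
step 2: S = H·P̄·Hᵀ + R = [293988691/175639]
step 2: K = P̄·Hᵀ·S⁻¹ = [218018783/293988691; 13718614/293988691; -234020704/293988691]
step 2: x' = x̄ + K·y = [29980777/12782117, -1857591/12782117, -29631004/12782117]
step 2: P' = (I − K·H)·P̄ = [32386513613/293988691 -3940372087/293988691 -24435942583/293988691; -3940372087/293988691 1785276848/293988691 3803380676/293988691; -24435942583/293988691 3803380676/293988691 19060236210/293988691]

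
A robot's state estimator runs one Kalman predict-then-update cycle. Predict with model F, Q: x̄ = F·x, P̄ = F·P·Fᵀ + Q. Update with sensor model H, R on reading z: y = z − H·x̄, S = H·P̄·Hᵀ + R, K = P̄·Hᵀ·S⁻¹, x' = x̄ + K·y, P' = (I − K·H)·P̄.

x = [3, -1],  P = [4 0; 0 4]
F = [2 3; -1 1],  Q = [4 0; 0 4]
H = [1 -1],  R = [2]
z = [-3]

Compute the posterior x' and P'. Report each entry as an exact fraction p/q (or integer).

x' = [-167/31, -84/31]
P' = [384/31 332/31; 332/31 340/31]

x̄ = F·x = [3, -4]
P̄ = F·P·Fᵀ + Q = [56 4; 4 12]
y = z − H·x̄ = [-10]
S = H·P̄·Hᵀ + R = [62]
K = P̄·Hᵀ·S⁻¹ = [26/31; -4/31]
x' = x̄ + K·y = [-167/31, -84/31]
P' = (I − K·H)·P̄ = [384/31 332/31; 332/31 340/31]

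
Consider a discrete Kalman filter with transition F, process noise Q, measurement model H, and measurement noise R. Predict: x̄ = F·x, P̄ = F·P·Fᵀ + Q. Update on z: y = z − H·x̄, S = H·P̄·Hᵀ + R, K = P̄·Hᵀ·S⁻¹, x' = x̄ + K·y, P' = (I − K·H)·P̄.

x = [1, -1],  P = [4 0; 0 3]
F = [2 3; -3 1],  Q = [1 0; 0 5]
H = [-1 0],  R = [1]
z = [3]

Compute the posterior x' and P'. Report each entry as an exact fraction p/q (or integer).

x̄ = F·x = [-1, -4]
P̄ = F·P·Fᵀ + Q = [44 -15; -15 44]
y = z − H·x̄ = [2]
S = H·P̄·Hᵀ + R = [45]
K = P̄·Hᵀ·S⁻¹ = [-44/45; 1/3]
x' = x̄ + K·y = [-133/45, -10/3]
P' = (I − K·H)·P̄ = [44/45 -1/3; -1/3 39]

x' = [-133/45, -10/3]
P' = [44/45 -1/3; -1/3 39]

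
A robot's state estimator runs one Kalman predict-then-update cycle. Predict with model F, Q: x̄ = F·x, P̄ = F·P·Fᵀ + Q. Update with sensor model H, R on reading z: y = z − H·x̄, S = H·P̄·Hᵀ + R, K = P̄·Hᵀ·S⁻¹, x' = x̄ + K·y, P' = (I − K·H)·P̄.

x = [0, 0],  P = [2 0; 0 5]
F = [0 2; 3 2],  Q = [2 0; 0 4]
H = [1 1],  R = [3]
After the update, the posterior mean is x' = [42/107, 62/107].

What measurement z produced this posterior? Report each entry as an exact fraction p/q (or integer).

x̄ = F·x = [0, 0]
P̄ = F·P·Fᵀ + Q = [22 20; 20 42]
S = H·P̄·Hᵀ + R = [107]
K = P̄·Hᵀ·S⁻¹ = [42/107; 62/107]
x' − x̄ = [42/107, 62/107] = K·y
y = (KᵀK)⁻¹·Kᵀ·(x' − x̄) = [1]
z = y + H·x̄ = [1] + [0] = [1]

z = [1]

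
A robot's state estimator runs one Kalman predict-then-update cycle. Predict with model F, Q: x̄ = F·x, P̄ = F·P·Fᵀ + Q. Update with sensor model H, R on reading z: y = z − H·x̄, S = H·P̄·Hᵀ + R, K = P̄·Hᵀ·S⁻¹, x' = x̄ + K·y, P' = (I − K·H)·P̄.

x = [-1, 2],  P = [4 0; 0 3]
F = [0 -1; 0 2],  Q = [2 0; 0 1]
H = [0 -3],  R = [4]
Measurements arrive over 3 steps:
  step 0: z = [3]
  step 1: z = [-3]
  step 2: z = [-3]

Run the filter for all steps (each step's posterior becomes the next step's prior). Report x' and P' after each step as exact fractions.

step 0: x' = [28/121, -101/121], P' = [281/121 -24/121; -24/121 52/121]
step 1: x' = [29/265, 2153/3445], P' = [582/265 -32/265; -32/265 1316/3445]
step 2: x' = [-51677/92161, 95605/92161], P' = [201430/92161 -10528/92161; -10528/92161 34836/92161]

step 0: x̄ = F·x = [-2, 4]
step 0: P̄ = F·P·Fᵀ + Q = [5 -6; -6 13]
step 0: y = z − H·x̄ = [15]
step 0: S = H·P̄·Hᵀ + R = [121]
step 0: K = P̄·Hᵀ·S⁻¹ = [18/121; -39/121]
step 0: x' = x̄ + K·y = [28/121, -101/121]
step 0: P' = (I − K·H)·P̄ = [281/121 -24/121; -24/121 52/121]
step 1: x̄ = F·x = [101/121, -202/121]
step 1: P̄ = F·P·Fᵀ + Q = [294/121 -104/121; -104/121 329/121]
step 1: y = z − H·x̄ = [-969/121]
step 1: S = H·P̄·Hᵀ + R = [3445/121]
step 1: K = P̄·Hᵀ·S⁻¹ = [24/265; -987/3445]
step 1: x' = x̄ + K·y = [29/265, 2153/3445]
step 1: P' = (I − K·H)·P̄ = [582/265 -32/265; -32/265 1316/3445]
step 2: x̄ = F·x = [-2153/3445, 4306/3445]
step 2: P̄ = F·P·Fᵀ + Q = [8206/3445 -2632/3445; -2632/3445 8709/3445]
step 2: y = z − H·x̄ = [2583/3445]
step 2: S = H·P̄·Hᵀ + R = [92161/3445]
step 2: K = P̄·Hᵀ·S⁻¹ = [7896/92161; -26127/92161]
step 2: x' = x̄ + K·y = [-51677/92161, 95605/92161]
step 2: P' = (I − K·H)·P̄ = [201430/92161 -10528/92161; -10528/92161 34836/92161]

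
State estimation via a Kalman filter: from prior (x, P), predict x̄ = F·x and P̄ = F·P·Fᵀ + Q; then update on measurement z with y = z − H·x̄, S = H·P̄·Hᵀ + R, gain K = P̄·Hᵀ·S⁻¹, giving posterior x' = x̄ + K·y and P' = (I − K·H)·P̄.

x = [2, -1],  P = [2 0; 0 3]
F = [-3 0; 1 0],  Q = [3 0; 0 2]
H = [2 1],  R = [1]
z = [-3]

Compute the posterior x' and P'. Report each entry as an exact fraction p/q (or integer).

x̄ = F·x = [-6, 2]
P̄ = F·P·Fᵀ + Q = [21 -6; -6 4]
y = z − H·x̄ = [7]
S = H·P̄·Hᵀ + R = [65]
K = P̄·Hᵀ·S⁻¹ = [36/65; -8/65]
x' = x̄ + K·y = [-138/65, 74/65]
P' = (I − K·H)·P̄ = [69/65 -102/65; -102/65 196/65]

x' = [-138/65, 74/65]
P' = [69/65 -102/65; -102/65 196/65]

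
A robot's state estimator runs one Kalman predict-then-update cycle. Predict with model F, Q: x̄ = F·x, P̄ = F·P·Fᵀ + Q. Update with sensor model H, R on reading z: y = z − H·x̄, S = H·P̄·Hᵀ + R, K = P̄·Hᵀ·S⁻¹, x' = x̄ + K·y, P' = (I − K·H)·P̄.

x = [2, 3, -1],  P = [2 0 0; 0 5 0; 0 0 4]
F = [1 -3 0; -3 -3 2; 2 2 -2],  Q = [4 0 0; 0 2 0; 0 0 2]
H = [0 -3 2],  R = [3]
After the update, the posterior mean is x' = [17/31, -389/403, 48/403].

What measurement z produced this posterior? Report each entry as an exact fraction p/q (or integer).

x̄ = F·x = [-7, -17, 12]
P̄ = F·P·Fᵀ + Q = [51 39 -26; 39 81 -58; -26 -58 46]
S = H·P̄·Hᵀ + R = [1612]
K = P̄·Hᵀ·S⁻¹ = [-13/124; -359/1612; 133/806]
x' − x̄ = [234/31, 6462/403, -4788/403] = K·y
y = (KᵀK)⁻¹·Kᵀ·(x' − x̄) = [-72]
z = y + H·x̄ = [-72] + [75] = [3]

z = [3]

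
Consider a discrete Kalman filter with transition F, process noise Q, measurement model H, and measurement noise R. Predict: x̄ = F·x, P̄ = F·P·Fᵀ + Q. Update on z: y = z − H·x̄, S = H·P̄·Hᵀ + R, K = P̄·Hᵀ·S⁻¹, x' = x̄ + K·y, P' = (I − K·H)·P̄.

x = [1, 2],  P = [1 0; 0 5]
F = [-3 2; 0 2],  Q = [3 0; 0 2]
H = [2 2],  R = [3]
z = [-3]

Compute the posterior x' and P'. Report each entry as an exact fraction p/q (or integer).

x' = [-973/379, 424/379]
P' = [1312/379 -1156/379; -1156/379 1282/379]

x̄ = F·x = [1, 4]
P̄ = F·P·Fᵀ + Q = [32 20; 20 22]
y = z − H·x̄ = [-13]
S = H·P̄·Hᵀ + R = [379]
K = P̄·Hᵀ·S⁻¹ = [104/379; 84/379]
x' = x̄ + K·y = [-973/379, 424/379]
P' = (I − K·H)·P̄ = [1312/379 -1156/379; -1156/379 1282/379]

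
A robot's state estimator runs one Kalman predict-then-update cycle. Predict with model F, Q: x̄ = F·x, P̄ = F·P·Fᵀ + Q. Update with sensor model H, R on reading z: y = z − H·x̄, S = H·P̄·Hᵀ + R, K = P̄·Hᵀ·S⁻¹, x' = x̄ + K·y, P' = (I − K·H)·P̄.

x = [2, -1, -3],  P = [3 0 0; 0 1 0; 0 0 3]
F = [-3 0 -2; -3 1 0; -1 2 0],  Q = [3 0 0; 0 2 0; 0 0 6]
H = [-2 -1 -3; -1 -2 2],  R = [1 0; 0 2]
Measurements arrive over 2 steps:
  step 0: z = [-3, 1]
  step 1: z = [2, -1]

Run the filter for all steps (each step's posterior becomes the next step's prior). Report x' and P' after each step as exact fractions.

step 0: x̄ = F·x = [0, -7, -4]
step 0: P̄ = F·P·Fᵀ + Q = [42 27 9; 27 30 11; 9 11 13]
step 0: y = z − H·x̄ = [-22, -5]
step 0: S = H·P̄·Hᵀ + R = [598 236; 236 200]
step 0: K = P̄·Hᵀ·S⁻¹ = [-1149/7988 -3519/15976; -2015/15976 -5629/31952; -3105/15976 6529/31952]
step 0: x' = x̄ + K·y = [68151/15976, -106859/31952, -23833/31952]
step 0: P' = (I − K·H)·P̄ = [39693/7988 -66249/15976 -30075/15976; -66249/15976 121165/31952 49287/31952; -30075/15976 49287/31952 25741/31952]
step 1: x̄ = F·x = [-45155/3994, -515765/31952, -87505/7988]
step 1: P̄ = F·P·Fᵀ + Q = [56623/1997 170871/3994 59616/1997; 170871/3994 2409005/31952 411533/7988; 59616/1997 411533/7988 85321/1997]
step 1: y = z − H·x̄ = [-2224401/31952, -362341/15976]
step 1: S = H·P̄·Hᵀ + R = [45141989/31952 5452321/15976; 5452321/15976 1137457/7988]
step 1: K = P̄·Hᵀ·S⁻¹ = [-268971426/2706468089 -385747607/2706468089; -448308049/2706468089 -646266046/2706468089; -571889120/2706468089 468952206/2706468089]
step 1: x' = x̄ + K·y = [-3124683155/2706468089, 2179917668/2706468089, -470970601/2706468089]
step 1: P' = (I − K·H)·P̄ = [4978411218/2706468089 -3999556254/2706468089 -1896098252/2706468089; -3999556254/2706468089 4096388269/2706468089 1450344096/2706468089; -1896098252/2706468089 1450344096/2706468089 971247176/2706468089]

step 0: x' = [68151/15976, -106859/31952, -23833/31952], P' = [39693/7988 -66249/15976 -30075/15976; -66249/15976 121165/31952 49287/31952; -30075/15976 49287/31952 25741/31952]
step 1: x' = [-3124683155/2706468089, 2179917668/2706468089, -470970601/2706468089], P' = [4978411218/2706468089 -3999556254/2706468089 -1896098252/2706468089; -3999556254/2706468089 4096388269/2706468089 1450344096/2706468089; -1896098252/2706468089 1450344096/2706468089 971247176/2706468089]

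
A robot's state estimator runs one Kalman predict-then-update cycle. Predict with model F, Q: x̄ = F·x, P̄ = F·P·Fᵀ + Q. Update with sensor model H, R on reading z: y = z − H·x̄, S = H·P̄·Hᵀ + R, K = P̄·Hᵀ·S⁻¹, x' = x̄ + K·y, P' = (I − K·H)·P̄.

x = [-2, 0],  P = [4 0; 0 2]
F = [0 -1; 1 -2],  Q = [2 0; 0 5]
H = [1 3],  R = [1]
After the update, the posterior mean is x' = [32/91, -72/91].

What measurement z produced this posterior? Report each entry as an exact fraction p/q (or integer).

x̄ = F·x = [0, -2]
P̄ = F·P·Fᵀ + Q = [4 4; 4 17]
S = H·P̄·Hᵀ + R = [182]
K = P̄·Hᵀ·S⁻¹ = [8/91; 55/182]
x' − x̄ = [32/91, 110/91] = K·y
y = (KᵀK)⁻¹·Kᵀ·(x' − x̄) = [4]
z = y + H·x̄ = [4] + [-6] = [-2]

z = [-2]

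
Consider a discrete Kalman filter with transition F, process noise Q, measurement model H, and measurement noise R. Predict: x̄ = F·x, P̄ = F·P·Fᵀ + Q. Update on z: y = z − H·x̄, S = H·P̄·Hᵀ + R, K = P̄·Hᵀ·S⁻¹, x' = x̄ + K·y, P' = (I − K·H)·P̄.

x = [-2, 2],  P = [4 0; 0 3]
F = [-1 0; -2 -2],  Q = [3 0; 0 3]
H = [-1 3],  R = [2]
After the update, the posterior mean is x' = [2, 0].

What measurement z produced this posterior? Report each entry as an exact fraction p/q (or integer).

z = [-2]

x̄ = F·x = [2, 0]
P̄ = F·P·Fᵀ + Q = [7 8; 8 31]
S = H·P̄·Hᵀ + R = [240]
K = P̄·Hᵀ·S⁻¹ = [17/240; 17/48]
x' − x̄ = [0, 0] = K·y
y = (KᵀK)⁻¹·Kᵀ·(x' − x̄) = [0]
z = y + H·x̄ = [0] + [-2] = [-2]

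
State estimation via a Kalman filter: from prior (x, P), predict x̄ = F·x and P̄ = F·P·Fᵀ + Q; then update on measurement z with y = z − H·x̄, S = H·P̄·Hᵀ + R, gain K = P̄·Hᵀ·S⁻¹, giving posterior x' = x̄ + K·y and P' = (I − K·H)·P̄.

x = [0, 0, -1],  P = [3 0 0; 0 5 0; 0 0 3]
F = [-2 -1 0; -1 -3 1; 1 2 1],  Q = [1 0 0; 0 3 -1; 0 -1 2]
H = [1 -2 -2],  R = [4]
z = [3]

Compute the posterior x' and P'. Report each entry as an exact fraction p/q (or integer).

x̄ = F·x = [0, -1, -1]
P̄ = F·P·Fᵀ + Q = [18 21 -16; 21 54 -31; -16 -31 28]
y = z − H·x̄ = [-1]
S = H·P̄·Hᵀ + R = [82]
K = P̄·Hᵀ·S⁻¹ = [4/41; -25/82; -5/41]
x' = x̄ + K·y = [-4/41, -57/82, -36/41]
P' = (I − K·H)·P̄ = [706/41 961/41 -616/41; 961/41 3803/82 -1396/41; -616/41 -1396/41 1098/41]

x' = [-4/41, -57/82, -36/41]
P' = [706/41 961/41 -616/41; 961/41 3803/82 -1396/41; -616/41 -1396/41 1098/41]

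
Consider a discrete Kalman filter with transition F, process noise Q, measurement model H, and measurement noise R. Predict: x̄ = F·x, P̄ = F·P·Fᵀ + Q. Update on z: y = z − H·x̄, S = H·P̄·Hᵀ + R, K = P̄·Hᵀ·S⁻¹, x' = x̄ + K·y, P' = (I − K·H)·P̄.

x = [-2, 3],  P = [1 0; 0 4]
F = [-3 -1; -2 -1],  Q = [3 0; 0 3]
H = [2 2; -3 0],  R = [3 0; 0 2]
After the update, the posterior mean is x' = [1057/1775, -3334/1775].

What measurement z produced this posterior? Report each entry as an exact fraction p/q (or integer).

x̄ = F·x = [3, 1]
P̄ = F·P·Fᵀ + Q = [16 10; 10 11]
S = H·P̄·Hᵀ + R = [191 -156; -156 146]
K = P̄·Hᵀ·S⁻¹ = [52/1775 -528/1775; 726/1775 411/1775]
x' − x̄ = [-4268/1775, -5109/1775] = K·y
y = (KᵀK)⁻¹·Kᵀ·(x' − x̄) = [-11, 7]
z = y + H·x̄ = [-11, 7] + [8, -9] = [-3, -2]

z = [-3, -2]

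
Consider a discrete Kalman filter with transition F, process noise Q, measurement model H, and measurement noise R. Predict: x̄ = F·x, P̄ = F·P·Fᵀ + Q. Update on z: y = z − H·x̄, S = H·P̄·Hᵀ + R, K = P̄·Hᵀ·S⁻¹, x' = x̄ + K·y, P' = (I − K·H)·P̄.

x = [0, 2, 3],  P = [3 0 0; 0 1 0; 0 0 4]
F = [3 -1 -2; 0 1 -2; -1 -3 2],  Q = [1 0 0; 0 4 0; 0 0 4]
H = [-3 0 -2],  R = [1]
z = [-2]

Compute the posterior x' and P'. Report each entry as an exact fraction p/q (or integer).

x' = [103/135, -449/135, -26/135]
P' = [3869/270 3413/270 -2879/135; 3413/270 5621/270 -2558/135; -2879/135 -2558/135 4318/135]

x̄ = F·x = [-8, -4, 0]
P̄ = F·P·Fᵀ + Q = [45 15 -22; 15 21 -19; -22 -19 32]
y = z − H·x̄ = [-26]
S = H·P̄·Hᵀ + R = [270]
K = P̄·Hᵀ·S⁻¹ = [-91/270; -7/270; 1/135]
x' = x̄ + K·y = [103/135, -449/135, -26/135]
P' = (I − K·H)·P̄ = [3869/270 3413/270 -2879/135; 3413/270 5621/270 -2558/135; -2879/135 -2558/135 4318/135]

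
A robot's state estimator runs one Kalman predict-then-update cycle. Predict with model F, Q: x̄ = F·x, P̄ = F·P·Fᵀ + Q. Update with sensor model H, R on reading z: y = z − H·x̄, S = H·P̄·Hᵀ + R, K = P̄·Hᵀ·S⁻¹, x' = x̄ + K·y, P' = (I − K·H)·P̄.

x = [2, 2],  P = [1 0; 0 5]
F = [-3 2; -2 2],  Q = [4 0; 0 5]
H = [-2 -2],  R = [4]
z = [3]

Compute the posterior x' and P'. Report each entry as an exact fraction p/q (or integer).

x̄ = F·x = [-2, 0]
P̄ = F·P·Fᵀ + Q = [33 26; 26 29]
y = z − H·x̄ = [-1]
S = H·P̄·Hᵀ + R = [460]
K = P̄·Hᵀ·S⁻¹ = [-59/230; -11/46]
x' = x̄ + K·y = [-401/230, 11/46]
P' = (I − K·H)·P̄ = [314/115 -51/23; -51/23 62/23]

x' = [-401/230, 11/46]
P' = [314/115 -51/23; -51/23 62/23]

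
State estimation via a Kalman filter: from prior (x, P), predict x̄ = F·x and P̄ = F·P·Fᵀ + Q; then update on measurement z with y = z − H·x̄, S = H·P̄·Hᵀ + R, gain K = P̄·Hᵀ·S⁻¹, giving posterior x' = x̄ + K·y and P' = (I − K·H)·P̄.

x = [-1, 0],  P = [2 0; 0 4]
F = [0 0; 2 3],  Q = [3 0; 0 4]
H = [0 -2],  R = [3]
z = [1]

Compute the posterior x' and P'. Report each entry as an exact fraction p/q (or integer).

x̄ = F·x = [0, -2]
P̄ = F·P·Fᵀ + Q = [3 0; 0 48]
y = z − H·x̄ = [-3]
S = H·P̄·Hᵀ + R = [195]
K = P̄·Hᵀ·S⁻¹ = [0; -32/65]
x' = x̄ + K·y = [0, -34/65]
P' = (I − K·H)·P̄ = [3 0; 0 48/65]

x' = [0, -34/65]
P' = [3 0; 0 48/65]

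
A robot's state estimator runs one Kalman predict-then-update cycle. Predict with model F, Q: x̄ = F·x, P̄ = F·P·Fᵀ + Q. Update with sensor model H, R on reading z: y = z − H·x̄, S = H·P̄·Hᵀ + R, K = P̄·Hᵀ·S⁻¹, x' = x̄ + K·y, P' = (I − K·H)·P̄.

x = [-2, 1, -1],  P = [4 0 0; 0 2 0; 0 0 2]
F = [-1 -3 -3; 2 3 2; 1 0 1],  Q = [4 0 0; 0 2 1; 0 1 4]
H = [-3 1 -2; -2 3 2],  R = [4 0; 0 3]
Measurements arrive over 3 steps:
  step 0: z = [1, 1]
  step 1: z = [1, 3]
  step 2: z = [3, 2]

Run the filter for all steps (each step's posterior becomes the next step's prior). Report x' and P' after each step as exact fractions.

step 0: x̄ = F·x = [2, -3, -3]
step 0: P̄ = F·P·Fᵀ + Q = [44 -38 -10; -38 44 13; -10 13 10]
step 0: y = z − H·x̄ = [4, 20]
step 0: S = H·P̄·Hᵀ + R = [540 742; 742 1307]
step 0: K = P̄·Hᵀ·S⁻¹ = [-15663/77608 -2145/38804; -69/9701 1776/9701; -28557/155216 12797/77608]
step 0: x' = x̄ + K·y = [19/218, 69/109, -191/436]
step 0: P' = (I − K·H)·P̄ = [56461/38804 15284/9701 -76921/77608; 15284/9701 20368/9701 -12604/9701; -76921/77608 -12604/9701 187045/155216]
step 1: x̄ = F·x = [-293/436, 261/218, -153/436]
step 1: P̄ = F·P·Fᵀ + Q = [2377365/155216 -1226075/77608 -300251/155216; -1226075/77608 1044701/38804 247133/77608; -300251/155216 247133/77608 726069/155216]
step 1: y = z − H·x̄ = [-1271/436, -269/218]
step 1: S = H·P̄·Hᵀ + R = [38233053/155216 24746707/77608; 24746707/77608 22061905/38804]
step 1: K = P̄·Hᵀ·S⁻¹ = [-1054333307/5955429229 -266533734/5955429229; 119813114/5955429229 1176508764/5955429229; -1159812857/5955429229 889068155/5955429229]
step 1: x' = x̄ + K·y = [-599743078/5955429229, 5329105217/5955429229, 194088995/5955429229]
step 1: P' = (I − K·H)·P̄ = [8364327606/5955429229 9201175900/5955429229 -5837236845/5955429229; 9201175900/5955429229 12503664562/5955429229 -7789557797/5955429229; -5837236845/5955429229 -7789557797/5955429229 7180702083/5955429229]
step 2: x̄ = F·x = [-15969839558/5955429229, 15176007485/5955429229, -405654083/5955429229]
step 2: P̄ = F·P·Fᵀ + Q = [89316938311/5955429229 -91615170153/5955429229 -10792340784/5955429229; -91615170153/5955429229 156865480748/5955429229 17931395536/5955429229; -10792340784/5955429229 17931395536/5955429229 27692272915/5955429229]
step 2: y = z − H·x̄ = [-46030546638/5955429229, -64745534947/5955429229]
step 2: S = H·P̄·Hᵀ + R = [1443766083489/5955429229 1853354951557/5955429229; 1853354951557/5955429229 3298589973863/5955429229]
step 2: K = P̄·Hᵀ·S⁻¹ = [-39358942267129/222900432545702 -9987872427615/222900432545702; 4617856542319/222900432545702 44010797990847/222900432545702; -21752847326636/111450216272851 16640248866866/111450216272851]
step 2: x' = x̄ + K·y = [-184923761471821/222900432545702, 53845575204091/222900432545702, -20367397844323/111450216272851]
step 2: P' = (I − K·H)·P̄ = [312541411620185/222900432545702 343826917937391/222900432545702 -109090386963662/111450216272851; 343826917937391/222900432545702 467409602457193/222900432545702 -145635644381064/111450216272851; -109090386963662/111450216272851 -145635644381064/111450216272851 134323452908233/111450216272851]

step 0: x' = [19/218, 69/109, -191/436], P' = [56461/38804 15284/9701 -76921/77608; 15284/9701 20368/9701 -12604/9701; -76921/77608 -12604/9701 187045/155216]
step 1: x' = [-599743078/5955429229, 5329105217/5955429229, 194088995/5955429229], P' = [8364327606/5955429229 9201175900/5955429229 -5837236845/5955429229; 9201175900/5955429229 12503664562/5955429229 -7789557797/5955429229; -5837236845/5955429229 -7789557797/5955429229 7180702083/5955429229]
step 2: x' = [-184923761471821/222900432545702, 53845575204091/222900432545702, -20367397844323/111450216272851], P' = [312541411620185/222900432545702 343826917937391/222900432545702 -109090386963662/111450216272851; 343826917937391/222900432545702 467409602457193/222900432545702 -145635644381064/111450216272851; -109090386963662/111450216272851 -145635644381064/111450216272851 134323452908233/111450216272851]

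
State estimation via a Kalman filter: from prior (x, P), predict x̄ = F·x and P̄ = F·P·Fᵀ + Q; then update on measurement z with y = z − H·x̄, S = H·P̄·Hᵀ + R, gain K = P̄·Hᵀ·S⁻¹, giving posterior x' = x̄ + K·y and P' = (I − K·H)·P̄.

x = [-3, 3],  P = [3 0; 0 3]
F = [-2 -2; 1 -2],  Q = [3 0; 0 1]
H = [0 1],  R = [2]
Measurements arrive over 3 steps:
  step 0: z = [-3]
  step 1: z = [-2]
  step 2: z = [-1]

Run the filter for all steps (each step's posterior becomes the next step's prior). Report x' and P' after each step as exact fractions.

step 0: x̄ = F·x = [0, -9]
step 0: P̄ = F·P·Fᵀ + Q = [27 6; 6 16]
step 0: y = z − H·x̄ = [6]
step 0: S = H·P̄·Hᵀ + R = [18]
step 0: K = P̄·Hᵀ·S⁻¹ = [1/3; 8/9]
step 0: x' = x̄ + K·y = [2, -11/3]
step 0: P' = (I − K·H)·P̄ = [25 2/3; 2/3 16/9]
step 1: x̄ = F·x = [10/3, 28/3]
step 1: P̄ = F·P·Fᵀ + Q = [1039/9 -374/9; -374/9 274/9]
step 1: y = z − H·x̄ = [-34/3]
step 1: S = H·P̄·Hᵀ + R = [292/9]
step 1: K = P̄·Hᵀ·S⁻¹ = [-187/146; 137/146]
step 1: x' = x̄ + K·y = [1303/73, -95/73]
step 1: P' = (I − K·H)·P̄ = [4542/73 -187/73; -187/73 137/73]
step 2: x̄ = F·x = [-2416/73, 1493/73]
step 2: P̄ = F·P·Fᵀ + Q = [17439/73 -8910/73; -8910/73 5911/73]
step 2: y = z − H·x̄ = [-1566/73]
step 2: S = H·P̄·Hᵀ + R = [6057/73]
step 2: K = P̄·Hᵀ·S⁻¹ = [-990/673; 5911/6057]
step 2: x' = x̄ + K·y = [-1036/673, -325/673]
step 2: P' = (I − K·H)·P̄ = [39939/673 -1980/673; -1980/673 11822/6057]

step 0: x' = [2, -11/3], P' = [25 2/3; 2/3 16/9]
step 1: x' = [1303/73, -95/73], P' = [4542/73 -187/73; -187/73 137/73]
step 2: x' = [-1036/673, -325/673], P' = [39939/673 -1980/673; -1980/673 11822/6057]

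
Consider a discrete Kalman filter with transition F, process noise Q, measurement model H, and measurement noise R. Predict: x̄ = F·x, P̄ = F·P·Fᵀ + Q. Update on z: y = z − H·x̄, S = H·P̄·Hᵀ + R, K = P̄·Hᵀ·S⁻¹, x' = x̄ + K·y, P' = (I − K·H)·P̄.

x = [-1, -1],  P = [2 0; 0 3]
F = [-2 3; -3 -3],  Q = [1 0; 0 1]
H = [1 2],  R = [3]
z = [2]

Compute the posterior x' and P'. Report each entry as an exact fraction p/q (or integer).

x̄ = F·x = [-1, 6]
P̄ = F·P·Fᵀ + Q = [36 -15; -15 46]
y = z − H·x̄ = [-9]
S = H·P̄·Hᵀ + R = [163]
K = P̄·Hᵀ·S⁻¹ = [6/163; 77/163]
x' = x̄ + K·y = [-217/163, 285/163]
P' = (I − K·H)·P̄ = [5832/163 -2907/163; -2907/163 1569/163]

x' = [-217/163, 285/163]
P' = [5832/163 -2907/163; -2907/163 1569/163]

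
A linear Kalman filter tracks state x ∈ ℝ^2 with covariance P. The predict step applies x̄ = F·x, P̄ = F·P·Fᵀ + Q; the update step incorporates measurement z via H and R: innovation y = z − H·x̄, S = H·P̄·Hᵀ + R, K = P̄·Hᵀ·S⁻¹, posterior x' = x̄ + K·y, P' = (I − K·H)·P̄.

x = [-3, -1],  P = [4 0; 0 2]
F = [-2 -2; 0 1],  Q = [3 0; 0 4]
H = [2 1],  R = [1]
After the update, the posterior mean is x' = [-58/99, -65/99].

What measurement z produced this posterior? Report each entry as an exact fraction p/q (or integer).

z = [-2]

x̄ = F·x = [8, -1]
P̄ = F·P·Fᵀ + Q = [27 -4; -4 6]
S = H·P̄·Hᵀ + R = [99]
K = P̄·Hᵀ·S⁻¹ = [50/99; -2/99]
x' − x̄ = [-850/99, 34/99] = K·y
y = (KᵀK)⁻¹·Kᵀ·(x' − x̄) = [-17]
z = y + H·x̄ = [-17] + [15] = [-2]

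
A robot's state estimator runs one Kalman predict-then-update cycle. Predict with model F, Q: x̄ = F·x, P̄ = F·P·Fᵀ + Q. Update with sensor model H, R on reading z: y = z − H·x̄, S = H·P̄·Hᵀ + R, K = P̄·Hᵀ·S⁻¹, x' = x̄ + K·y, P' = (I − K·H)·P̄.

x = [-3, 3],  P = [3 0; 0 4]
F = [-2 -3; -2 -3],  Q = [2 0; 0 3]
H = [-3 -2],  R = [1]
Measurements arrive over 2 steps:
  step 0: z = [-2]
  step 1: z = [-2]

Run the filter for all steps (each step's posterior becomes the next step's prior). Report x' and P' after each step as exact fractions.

step 0: x̄ = F·x = [-3, -3]
step 0: P̄ = F·P·Fᵀ + Q = [50 48; 48 51]
step 0: y = z − H·x̄ = [-17]
step 0: S = H·P̄·Hᵀ + R = [1231]
step 0: K = P̄·Hᵀ·S⁻¹ = [-246/1231; -246/1231]
step 0: x' = x̄ + K·y = [489/1231, 489/1231]
step 0: P' = (I − K·H)·P̄ = [1034/1231 -1428/1231; -1428/1231 2265/1231]
step 1: x̄ = F·x = [-2445/1231, -2445/1231]
step 1: P̄ = F·P·Fᵀ + Q = [9847/1231 7385/1231; 7385/1231 11078/1231]
step 1: y = z − H·x̄ = [-14687/1231]
step 1: S = H·P̄·Hᵀ + R = [222786/1231]
step 1: K = P̄·Hᵀ·S⁻¹ = [-44311/222786; -44311/222786]
step 1: x' = x̄ + K·y = [86177/222786, 86177/222786]
step 1: P' = (I − K·H)·P̄ = [187091/222786 -258481/222786; -258481/222786 409877/222786]

step 0: x' = [489/1231, 489/1231], P' = [1034/1231 -1428/1231; -1428/1231 2265/1231]
step 1: x' = [86177/222786, 86177/222786], P' = [187091/222786 -258481/222786; -258481/222786 409877/222786]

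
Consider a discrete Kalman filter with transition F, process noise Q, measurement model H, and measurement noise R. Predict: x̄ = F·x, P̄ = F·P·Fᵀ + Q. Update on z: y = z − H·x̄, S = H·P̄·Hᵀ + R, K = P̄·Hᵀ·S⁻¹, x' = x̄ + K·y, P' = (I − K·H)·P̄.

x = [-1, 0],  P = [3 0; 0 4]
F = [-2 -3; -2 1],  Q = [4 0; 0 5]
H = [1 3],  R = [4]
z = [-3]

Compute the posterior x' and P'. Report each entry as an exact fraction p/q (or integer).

x̄ = F·x = [2, 2]
P̄ = F·P·Fᵀ + Q = [52 0; 0 21]
y = z − H·x̄ = [-11]
S = H·P̄·Hᵀ + R = [245]
K = P̄·Hᵀ·S⁻¹ = [52/245; 9/35]
x' = x̄ + K·y = [-82/245, -29/35]
P' = (I − K·H)·P̄ = [10036/245 -468/35; -468/35 24/5]

x' = [-82/245, -29/35]
P' = [10036/245 -468/35; -468/35 24/5]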